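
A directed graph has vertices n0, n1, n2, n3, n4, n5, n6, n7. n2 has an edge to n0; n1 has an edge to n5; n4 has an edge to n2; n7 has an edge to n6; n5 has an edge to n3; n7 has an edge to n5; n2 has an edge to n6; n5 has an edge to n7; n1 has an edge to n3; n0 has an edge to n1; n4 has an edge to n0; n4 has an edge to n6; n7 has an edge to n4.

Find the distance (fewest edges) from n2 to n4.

Distance 0: n2.
Distance 1: n0, n6.
Distance 2: n1.
Distance 3: n3, n5.
Distance 4: n7.
Distance 5: n4 — contains n4.

5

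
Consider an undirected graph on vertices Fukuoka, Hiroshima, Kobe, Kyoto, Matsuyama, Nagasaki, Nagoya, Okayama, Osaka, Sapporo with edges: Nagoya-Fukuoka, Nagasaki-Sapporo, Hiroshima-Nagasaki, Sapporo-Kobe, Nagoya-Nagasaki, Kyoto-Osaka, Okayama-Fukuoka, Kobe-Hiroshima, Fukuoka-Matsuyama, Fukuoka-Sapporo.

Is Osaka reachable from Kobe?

No

Explore from Kobe.
Distance 1: reach Hiroshima, Sapporo.
Distance 2: reach Fukuoka, Nagasaki.
Distance 3: reach Matsuyama, Nagoya, Okayama.
The search is exhausted without reaching Osaka; it lies in a different component.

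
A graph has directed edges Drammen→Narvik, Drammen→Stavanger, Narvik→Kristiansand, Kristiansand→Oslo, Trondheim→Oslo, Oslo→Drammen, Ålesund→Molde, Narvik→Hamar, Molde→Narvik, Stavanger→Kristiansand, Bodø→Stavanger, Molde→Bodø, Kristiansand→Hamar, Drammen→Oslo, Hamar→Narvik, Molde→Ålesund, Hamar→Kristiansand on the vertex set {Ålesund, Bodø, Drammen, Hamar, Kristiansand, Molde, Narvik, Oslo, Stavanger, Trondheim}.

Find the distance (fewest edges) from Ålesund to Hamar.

Distance 0: Ålesund.
Distance 1: Molde.
Distance 2: Bodø, Narvik.
Distance 3: Hamar, Kristiansand, Stavanger — contains Hamar.

3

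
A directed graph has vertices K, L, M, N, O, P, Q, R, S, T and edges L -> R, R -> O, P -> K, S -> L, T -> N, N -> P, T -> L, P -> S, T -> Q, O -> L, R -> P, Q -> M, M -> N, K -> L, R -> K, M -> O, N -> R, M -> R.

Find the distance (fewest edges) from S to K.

Distance 0: S.
Distance 1: L.
Distance 2: R.
Distance 3: K, O, P — contains K.

3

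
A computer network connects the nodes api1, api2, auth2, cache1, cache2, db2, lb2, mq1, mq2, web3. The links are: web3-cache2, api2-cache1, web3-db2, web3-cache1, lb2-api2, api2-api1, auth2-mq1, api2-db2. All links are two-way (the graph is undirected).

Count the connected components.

From api1: component {api1, api2, cache1, cache2, db2, lb2, web3}.
From auth2: component {auth2, mq1}.
From mq2: component {mq2}.
That's 3 components.

3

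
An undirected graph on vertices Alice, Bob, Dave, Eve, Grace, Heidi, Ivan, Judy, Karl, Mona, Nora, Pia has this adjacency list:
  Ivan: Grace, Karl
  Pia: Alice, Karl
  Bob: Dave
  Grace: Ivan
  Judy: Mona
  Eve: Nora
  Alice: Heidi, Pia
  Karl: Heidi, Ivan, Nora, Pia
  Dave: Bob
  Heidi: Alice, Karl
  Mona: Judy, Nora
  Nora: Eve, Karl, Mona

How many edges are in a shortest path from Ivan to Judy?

Distance 0: Ivan.
Distance 1: Grace, Karl.
Distance 2: Heidi, Nora, Pia.
Distance 3: Alice, Eve, Mona.
Distance 4: Judy — contains Judy.

4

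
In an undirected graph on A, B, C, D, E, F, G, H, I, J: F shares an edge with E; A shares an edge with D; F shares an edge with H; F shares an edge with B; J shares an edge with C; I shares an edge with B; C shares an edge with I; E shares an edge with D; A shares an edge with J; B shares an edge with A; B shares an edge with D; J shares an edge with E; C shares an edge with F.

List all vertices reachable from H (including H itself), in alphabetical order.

Start at H.
Its neighbours: F.
Then their neighbours: B, C, E.
Then next layer: A, D, I, J.
Nothing further is reachable.

A, B, C, D, E, F, H, I, J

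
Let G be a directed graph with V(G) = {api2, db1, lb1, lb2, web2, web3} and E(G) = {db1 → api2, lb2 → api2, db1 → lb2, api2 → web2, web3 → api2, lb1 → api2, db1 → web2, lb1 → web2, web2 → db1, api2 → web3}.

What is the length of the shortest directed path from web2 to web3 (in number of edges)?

Distance 0: web2.
Distance 1: db1.
Distance 2: api2, lb2.
Distance 3: web3 — contains web3.

3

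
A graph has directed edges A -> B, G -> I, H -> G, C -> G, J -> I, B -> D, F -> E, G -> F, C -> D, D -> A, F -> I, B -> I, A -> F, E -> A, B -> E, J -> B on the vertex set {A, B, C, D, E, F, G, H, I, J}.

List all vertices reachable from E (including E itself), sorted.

A, B, D, E, F, I

Start at E.
Its neighbours: A.
Then their neighbours: B, F.
Then next layer: D, I.
Nothing further is reachable.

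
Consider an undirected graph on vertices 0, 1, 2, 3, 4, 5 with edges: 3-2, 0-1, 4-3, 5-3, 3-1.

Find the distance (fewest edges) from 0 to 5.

Distance 0: 0.
Distance 1: 1.
Distance 2: 3.
Distance 3: 2, 4, 5 — contains 5.

3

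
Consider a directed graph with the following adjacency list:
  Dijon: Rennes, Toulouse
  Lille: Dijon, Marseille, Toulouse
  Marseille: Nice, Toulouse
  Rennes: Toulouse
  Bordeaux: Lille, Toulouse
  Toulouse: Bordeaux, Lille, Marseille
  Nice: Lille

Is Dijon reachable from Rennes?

Yes

Explore from Rennes.
Distance 1: reach Toulouse.
Distance 2: reach Bordeaux, Lille, Marseille.
Distance 3: reach Dijon, Nice.
Found Dijon.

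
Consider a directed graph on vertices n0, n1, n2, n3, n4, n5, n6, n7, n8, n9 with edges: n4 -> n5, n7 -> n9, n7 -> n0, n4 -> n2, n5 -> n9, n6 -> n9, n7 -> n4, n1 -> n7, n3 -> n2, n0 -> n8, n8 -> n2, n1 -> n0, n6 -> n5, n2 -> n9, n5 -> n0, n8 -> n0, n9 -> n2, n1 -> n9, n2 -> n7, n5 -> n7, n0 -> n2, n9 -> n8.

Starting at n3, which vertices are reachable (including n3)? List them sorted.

n0, n2, n3, n4, n5, n7, n8, n9

Start at n3.
Its neighbours: n2.
Then their neighbours: n7, n9.
Then next layer: n0, n4, n8.
Then next layer: n5.
Nothing further is reachable.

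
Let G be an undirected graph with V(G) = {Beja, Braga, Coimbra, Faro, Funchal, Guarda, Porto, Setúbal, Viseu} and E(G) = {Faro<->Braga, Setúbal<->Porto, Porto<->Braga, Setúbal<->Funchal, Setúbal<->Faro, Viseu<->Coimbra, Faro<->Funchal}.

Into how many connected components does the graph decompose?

4

From Beja: component {Beja}.
From Braga: component {Braga, Faro, Funchal, Porto, Setúbal}.
From Coimbra: component {Coimbra, Viseu}.
From Guarda: component {Guarda}.
That's 4 components.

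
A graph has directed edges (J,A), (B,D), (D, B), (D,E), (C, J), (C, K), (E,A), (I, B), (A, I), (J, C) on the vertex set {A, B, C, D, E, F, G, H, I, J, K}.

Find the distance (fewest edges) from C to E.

Distance 0: C.
Distance 1: J, K.
Distance 2: A.
Distance 3: I.
Distance 4: B.
Distance 5: D.
Distance 6: E — contains E.

6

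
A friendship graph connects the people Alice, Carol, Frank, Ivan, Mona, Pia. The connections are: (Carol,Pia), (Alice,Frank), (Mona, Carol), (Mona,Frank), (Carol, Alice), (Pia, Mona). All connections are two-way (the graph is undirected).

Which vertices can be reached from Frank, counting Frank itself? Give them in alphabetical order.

Alice, Carol, Frank, Mona, Pia

Start at Frank.
Its neighbours: Alice, Mona.
Then their neighbours: Carol, Pia.
Nothing further is reachable.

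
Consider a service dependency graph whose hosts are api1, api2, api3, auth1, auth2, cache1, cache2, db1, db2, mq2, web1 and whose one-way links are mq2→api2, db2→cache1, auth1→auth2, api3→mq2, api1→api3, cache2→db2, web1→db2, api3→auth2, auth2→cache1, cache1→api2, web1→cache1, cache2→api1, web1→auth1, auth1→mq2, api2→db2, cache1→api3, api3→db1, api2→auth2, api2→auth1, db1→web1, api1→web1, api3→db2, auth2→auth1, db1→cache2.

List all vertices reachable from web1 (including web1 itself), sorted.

Start at web1.
Its neighbours: auth1, cache1, db2.
Then their neighbours: api2, api3, auth2, mq2.
Then next layer: db1.
Then next layer: cache2.
Then next layer: api1.
Every vertex is now reached.

api1, api2, api3, auth1, auth2, cache1, cache2, db1, db2, mq2, web1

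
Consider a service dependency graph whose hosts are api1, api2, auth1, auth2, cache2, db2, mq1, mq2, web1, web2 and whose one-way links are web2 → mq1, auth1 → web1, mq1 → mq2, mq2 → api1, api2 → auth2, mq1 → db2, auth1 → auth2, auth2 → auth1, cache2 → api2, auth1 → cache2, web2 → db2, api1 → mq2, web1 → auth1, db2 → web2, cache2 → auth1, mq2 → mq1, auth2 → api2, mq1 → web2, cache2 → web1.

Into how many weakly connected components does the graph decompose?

From api1: component {api1, db2, mq1, mq2, web2}.
From api2: component {api2, auth1, auth2, cache2, web1}.
That's 2 components.

2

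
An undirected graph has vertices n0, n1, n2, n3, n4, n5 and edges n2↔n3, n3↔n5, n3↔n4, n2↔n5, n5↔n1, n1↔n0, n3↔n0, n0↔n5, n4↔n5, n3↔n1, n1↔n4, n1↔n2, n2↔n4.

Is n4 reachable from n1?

Yes

Explore from n1.
Distance 1: reach n0, n2, n3, n4, n5.
Found n4.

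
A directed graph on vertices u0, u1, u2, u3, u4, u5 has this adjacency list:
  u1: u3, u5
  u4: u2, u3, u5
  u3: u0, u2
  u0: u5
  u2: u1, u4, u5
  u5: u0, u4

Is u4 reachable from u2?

Explore from u2.
Distance 1: reach u1, u4, u5.
Found u4.

Yes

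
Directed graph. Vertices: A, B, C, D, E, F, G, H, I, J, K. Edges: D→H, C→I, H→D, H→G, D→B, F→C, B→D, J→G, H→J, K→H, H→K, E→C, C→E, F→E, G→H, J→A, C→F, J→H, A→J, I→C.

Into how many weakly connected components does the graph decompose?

From A: component {A, B, D, G, H, J, K}.
From C: component {C, E, F, I}.
That's 2 components.

2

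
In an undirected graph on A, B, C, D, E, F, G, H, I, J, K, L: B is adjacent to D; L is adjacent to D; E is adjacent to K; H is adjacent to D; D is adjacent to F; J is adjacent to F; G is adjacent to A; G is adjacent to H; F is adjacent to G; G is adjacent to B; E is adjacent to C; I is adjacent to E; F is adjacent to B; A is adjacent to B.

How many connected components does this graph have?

2

From A: component {A, B, D, F, G, H, J, L}.
From C: component {C, E, I, K}.
That's 2 components.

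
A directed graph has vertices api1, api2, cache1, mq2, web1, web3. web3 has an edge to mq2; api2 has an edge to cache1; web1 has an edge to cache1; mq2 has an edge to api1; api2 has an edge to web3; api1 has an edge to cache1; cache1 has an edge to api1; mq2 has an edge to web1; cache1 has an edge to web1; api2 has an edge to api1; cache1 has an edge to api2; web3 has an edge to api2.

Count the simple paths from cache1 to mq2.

1

cache1→api2→web3→mq2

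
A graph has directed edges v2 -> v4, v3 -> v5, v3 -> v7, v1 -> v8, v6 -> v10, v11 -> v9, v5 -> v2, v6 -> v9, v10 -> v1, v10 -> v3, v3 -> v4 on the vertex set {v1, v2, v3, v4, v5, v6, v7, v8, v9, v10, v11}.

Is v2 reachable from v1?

No

Explore from v1.
Distance 1: reach v8.
The search from v1 is exhausted; no directed path reaches v2.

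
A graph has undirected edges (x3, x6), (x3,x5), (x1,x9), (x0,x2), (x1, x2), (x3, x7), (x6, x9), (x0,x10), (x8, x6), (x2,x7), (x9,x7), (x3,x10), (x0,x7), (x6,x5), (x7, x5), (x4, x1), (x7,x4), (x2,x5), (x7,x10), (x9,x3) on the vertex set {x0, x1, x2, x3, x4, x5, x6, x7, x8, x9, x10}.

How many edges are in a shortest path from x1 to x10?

Distance 0: x1.
Distance 1: x2, x4, x9.
Distance 2: x0, x3, x5, x6, x7.
Distance 3: x8, x10 — contains x10.

3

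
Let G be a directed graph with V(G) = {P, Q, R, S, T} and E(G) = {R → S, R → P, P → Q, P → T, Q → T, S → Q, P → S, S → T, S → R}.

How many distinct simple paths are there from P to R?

P→S→R

1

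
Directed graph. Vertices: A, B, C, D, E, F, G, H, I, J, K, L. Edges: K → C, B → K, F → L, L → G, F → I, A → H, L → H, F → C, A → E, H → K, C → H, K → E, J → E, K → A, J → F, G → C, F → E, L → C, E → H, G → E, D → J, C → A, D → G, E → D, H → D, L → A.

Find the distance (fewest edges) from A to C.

3

Distance 0: A.
Distance 1: E, H.
Distance 2: D, K.
Distance 3: C, G, J — contains C.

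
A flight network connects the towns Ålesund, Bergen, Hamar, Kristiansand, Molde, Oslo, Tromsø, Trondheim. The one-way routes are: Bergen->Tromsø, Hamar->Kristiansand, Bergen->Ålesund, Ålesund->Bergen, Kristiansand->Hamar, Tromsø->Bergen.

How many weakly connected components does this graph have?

From Ålesund: component {Ålesund, Bergen, Tromsø}.
From Hamar: component {Hamar, Kristiansand}.
From Molde: component {Molde}.
From Oslo: component {Oslo}.
From Trondheim: component {Trondheim}.
That's 5 components.

5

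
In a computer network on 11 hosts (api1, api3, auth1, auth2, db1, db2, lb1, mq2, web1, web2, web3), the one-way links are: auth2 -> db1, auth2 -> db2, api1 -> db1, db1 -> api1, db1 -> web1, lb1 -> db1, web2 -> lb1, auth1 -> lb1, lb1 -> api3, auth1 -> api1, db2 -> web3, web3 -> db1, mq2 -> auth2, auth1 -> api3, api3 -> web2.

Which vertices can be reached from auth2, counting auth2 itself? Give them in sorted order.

api1, auth2, db1, db2, web1, web3

Start at auth2.
Its neighbours: db1, db2.
Then their neighbours: api1, web1, web3.
Nothing further is reachable.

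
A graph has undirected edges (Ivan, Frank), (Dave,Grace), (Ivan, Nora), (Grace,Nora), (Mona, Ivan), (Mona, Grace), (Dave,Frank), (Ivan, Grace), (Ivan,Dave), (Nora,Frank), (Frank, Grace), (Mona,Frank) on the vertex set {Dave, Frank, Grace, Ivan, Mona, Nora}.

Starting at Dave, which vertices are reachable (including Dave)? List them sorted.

Dave, Frank, Grace, Ivan, Mona, Nora

Start at Dave.
Its neighbours: Frank, Grace, Ivan.
Then their neighbours: Mona, Nora.
Every vertex is now reached.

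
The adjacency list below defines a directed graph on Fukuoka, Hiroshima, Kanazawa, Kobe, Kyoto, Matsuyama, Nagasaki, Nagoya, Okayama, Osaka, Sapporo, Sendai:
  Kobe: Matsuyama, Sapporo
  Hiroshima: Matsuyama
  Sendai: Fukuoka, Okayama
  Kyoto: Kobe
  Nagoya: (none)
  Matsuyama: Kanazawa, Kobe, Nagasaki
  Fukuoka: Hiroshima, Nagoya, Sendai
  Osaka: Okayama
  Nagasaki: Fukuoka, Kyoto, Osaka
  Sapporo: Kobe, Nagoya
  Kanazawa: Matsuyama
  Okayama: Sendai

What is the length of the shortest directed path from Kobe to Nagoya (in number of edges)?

Distance 0: Kobe.
Distance 1: Matsuyama, Sapporo.
Distance 2: Kanazawa, Nagasaki, Nagoya — contains Nagoya.

2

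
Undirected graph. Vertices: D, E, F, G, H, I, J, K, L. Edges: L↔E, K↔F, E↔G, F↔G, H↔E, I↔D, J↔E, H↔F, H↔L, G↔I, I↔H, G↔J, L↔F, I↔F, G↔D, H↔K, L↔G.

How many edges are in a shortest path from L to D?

2

Distance 0: L.
Distance 1: E, F, G, H.
Distance 2: D, I, J, K — contains D.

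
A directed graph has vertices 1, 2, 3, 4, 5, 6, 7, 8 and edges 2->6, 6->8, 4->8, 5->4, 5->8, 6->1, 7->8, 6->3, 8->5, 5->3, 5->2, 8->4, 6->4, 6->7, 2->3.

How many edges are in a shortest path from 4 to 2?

3

Distance 0: 4.
Distance 1: 8.
Distance 2: 5.
Distance 3: 2, 3 — contains 2.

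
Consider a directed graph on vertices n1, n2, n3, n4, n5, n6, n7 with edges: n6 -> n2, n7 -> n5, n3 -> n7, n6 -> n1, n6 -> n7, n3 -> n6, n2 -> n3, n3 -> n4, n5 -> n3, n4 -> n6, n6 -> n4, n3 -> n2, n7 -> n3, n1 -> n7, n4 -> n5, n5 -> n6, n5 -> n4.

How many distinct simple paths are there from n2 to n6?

n2→n3→n4→n5→n6
n2→n3→n4→n6
n2→n3→n6
n2→n3→n7→n5→n4→n6
n2→n3→n7→n5→n6

5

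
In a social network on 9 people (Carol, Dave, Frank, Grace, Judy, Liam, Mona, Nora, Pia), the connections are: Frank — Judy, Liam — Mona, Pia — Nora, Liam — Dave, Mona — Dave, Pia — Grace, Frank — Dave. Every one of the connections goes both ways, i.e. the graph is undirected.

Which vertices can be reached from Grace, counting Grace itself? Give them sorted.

Start at Grace.
Its neighbours: Pia.
Then their neighbours: Nora.
Nothing further is reachable.

Grace, Nora, Pia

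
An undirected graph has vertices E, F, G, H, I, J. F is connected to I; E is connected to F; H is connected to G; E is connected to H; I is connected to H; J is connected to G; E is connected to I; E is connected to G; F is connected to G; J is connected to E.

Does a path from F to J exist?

Explore from F.
Distance 1: reach E, G, I.
Distance 2: reach H, J.
Found J.

Yes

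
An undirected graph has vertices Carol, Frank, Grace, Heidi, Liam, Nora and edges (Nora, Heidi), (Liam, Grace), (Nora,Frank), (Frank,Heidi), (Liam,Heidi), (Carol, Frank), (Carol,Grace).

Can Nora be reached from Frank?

Yes

Explore from Frank.
Distance 1: reach Carol, Heidi, Nora.
Found Nora.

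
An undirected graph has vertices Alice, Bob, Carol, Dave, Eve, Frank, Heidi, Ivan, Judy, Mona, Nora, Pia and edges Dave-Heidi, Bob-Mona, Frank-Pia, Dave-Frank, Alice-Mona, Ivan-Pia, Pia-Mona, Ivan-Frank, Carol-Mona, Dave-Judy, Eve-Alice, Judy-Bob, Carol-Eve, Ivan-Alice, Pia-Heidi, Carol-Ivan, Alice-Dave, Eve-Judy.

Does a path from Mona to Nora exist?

No

Explore from Mona.
Distance 1: reach Alice, Bob, Carol, Pia.
Distance 2: reach Dave, Eve, Frank, Heidi, Ivan, Judy.
The search is exhausted without reaching Nora; it lies in a different component.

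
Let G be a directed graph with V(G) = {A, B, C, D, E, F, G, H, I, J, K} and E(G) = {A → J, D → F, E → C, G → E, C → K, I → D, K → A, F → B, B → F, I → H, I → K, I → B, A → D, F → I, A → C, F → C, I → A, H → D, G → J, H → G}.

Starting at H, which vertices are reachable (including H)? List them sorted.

A, B, C, D, E, F, G, H, I, J, K

Start at H.
Its neighbours: D, G.
Then their neighbours: E, F, J.
Then next layer: B, C, I.
Then next layer: A, K.
Every vertex is now reached.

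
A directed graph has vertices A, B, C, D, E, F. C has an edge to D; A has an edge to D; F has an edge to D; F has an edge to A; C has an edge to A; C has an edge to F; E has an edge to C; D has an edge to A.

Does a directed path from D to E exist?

No

Explore from D.
Distance 1: reach A.
The search from D is exhausted; no directed path reaches E.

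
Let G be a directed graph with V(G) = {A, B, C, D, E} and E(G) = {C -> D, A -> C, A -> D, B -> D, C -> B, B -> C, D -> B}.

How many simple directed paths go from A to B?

A→C→B
A→C→D→B
A→D→B

3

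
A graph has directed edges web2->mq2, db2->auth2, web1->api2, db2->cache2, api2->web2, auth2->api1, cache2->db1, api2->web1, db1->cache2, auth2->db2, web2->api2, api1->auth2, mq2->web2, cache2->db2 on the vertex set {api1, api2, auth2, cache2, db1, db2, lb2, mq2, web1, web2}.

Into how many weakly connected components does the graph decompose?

From api1: component {api1, auth2, cache2, db1, db2}.
From api2: component {api2, mq2, web1, web2}.
From lb2: component {lb2}.
That's 3 components.

3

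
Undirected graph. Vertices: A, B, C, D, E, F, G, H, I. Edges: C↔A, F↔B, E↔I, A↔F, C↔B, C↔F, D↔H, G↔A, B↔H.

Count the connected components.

2

From A: component {A, B, C, D, F, G, H}.
From E: component {E, I}.
That's 2 components.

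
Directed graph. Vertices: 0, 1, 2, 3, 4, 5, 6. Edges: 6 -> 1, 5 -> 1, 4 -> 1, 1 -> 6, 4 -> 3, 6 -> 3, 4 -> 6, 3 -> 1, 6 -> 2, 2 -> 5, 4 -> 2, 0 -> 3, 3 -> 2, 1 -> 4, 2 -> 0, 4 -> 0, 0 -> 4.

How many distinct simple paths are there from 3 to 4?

4

3→1→4
3→1→6→2→0→4
3→2→0→4
3→2→5→1→4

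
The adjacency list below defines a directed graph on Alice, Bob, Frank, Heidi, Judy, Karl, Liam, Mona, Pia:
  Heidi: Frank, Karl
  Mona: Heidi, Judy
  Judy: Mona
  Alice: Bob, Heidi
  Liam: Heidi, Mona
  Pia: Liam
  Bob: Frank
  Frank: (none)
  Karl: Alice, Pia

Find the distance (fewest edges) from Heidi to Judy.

Distance 0: Heidi.
Distance 1: Frank, Karl.
Distance 2: Alice, Pia.
Distance 3: Bob, Liam.
Distance 4: Mona.
Distance 5: Judy — contains Judy.

5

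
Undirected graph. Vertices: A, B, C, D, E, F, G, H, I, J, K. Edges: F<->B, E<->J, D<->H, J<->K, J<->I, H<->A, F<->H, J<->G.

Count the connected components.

3

From A: component {A, B, D, F, H}.
From C: component {C}.
From E: component {E, G, I, J, K}.
That's 3 components.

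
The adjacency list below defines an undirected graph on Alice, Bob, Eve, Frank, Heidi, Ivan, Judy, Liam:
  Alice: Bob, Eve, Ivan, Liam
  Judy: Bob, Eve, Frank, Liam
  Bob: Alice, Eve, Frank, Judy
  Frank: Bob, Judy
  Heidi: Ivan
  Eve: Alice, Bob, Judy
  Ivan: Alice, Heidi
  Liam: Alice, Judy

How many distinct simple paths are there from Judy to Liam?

Judy–Bob–Alice–Liam
Judy–Bob–Eve–Alice–Liam
Judy–Eve–Alice–Liam
Judy–Eve–Bob–Alice–Liam
Judy–Frank–Bob–Alice–Liam
Judy–Frank–Bob–Eve–Alice–Liam
Judy–Liam

7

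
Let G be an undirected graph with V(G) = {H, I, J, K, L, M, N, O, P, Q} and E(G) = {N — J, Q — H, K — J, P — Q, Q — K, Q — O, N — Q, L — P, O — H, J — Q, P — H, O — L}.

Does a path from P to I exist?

Explore from P.
Distance 1: reach H, L, Q.
Distance 2: reach J, K, N, O.
The search is exhausted without reaching I; it lies in a different component.

No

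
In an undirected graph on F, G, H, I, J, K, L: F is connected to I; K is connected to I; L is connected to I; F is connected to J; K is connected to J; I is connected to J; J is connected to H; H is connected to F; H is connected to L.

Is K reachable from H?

Yes

Explore from H.
Distance 1: reach F, J, L.
Distance 2: reach I, K.
Found K.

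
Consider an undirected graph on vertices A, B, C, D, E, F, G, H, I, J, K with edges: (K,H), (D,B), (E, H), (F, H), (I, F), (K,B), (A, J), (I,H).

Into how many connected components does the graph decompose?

4

From A: component {A, J}.
From B: component {B, D, E, F, H, I, K}.
From C: component {C}.
From G: component {G}.
That's 4 components.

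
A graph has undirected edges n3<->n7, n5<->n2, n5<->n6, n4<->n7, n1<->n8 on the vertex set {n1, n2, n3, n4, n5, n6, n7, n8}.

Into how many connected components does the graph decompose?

3

From n1: component {n1, n8}.
From n2: component {n2, n5, n6}.
From n3: component {n3, n4, n7}.
That's 3 components.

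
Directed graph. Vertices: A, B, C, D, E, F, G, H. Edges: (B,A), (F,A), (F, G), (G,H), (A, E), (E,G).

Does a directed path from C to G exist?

C has no outgoing edges, so nothing is reachable from it.

No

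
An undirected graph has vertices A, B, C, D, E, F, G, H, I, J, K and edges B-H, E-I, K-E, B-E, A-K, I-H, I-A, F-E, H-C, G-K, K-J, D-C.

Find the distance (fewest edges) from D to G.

Distance 0: D.
Distance 1: C.
Distance 2: H.
Distance 3: B, I.
Distance 4: A, E.
Distance 5: F, K.
Distance 6: G, J — contains G.

6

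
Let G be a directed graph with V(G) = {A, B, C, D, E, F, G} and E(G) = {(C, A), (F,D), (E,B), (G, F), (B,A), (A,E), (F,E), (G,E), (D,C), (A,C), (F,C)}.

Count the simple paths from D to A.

1

D→C→A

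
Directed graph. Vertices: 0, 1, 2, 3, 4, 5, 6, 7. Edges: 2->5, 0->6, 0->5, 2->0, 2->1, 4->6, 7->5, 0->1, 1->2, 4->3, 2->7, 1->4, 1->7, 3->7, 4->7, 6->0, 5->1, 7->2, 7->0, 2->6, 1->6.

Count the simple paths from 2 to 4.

2→0→1→4
2→0→5→1→4
2→1→4
2→5→1→4
2→6→0→1→4
2→6→0→5→1→4
2→7→0→1→4
2→7→0→5→1→4
2→7→5→1→4

9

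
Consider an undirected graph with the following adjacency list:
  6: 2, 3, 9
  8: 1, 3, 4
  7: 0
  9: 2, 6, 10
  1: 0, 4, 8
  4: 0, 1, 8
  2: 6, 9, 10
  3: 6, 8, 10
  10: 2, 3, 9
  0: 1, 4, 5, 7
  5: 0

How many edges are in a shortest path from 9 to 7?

Distance 0: 9.
Distance 1: 2, 6, 10.
Distance 2: 3.
Distance 3: 8.
Distance 4: 1, 4.
Distance 5: 0.
Distance 6: 5, 7 — contains 7.

6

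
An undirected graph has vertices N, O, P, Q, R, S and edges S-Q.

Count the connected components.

5

From N: component {N}.
From O: component {O}.
From P: component {P}.
From Q: component {Q, S}.
From R: component {R}.
That's 5 components.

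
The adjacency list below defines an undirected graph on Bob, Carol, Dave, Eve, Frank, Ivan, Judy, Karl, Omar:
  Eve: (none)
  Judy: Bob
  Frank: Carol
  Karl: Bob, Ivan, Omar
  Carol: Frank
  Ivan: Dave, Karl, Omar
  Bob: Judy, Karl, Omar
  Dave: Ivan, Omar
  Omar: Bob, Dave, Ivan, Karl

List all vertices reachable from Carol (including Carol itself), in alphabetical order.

Carol, Frank

Start at Carol.
Its neighbours: Frank.
Nothing further is reachable.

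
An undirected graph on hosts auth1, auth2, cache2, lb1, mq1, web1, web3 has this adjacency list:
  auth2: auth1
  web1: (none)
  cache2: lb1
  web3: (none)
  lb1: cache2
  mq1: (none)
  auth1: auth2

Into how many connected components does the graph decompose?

5

From auth1: component {auth1, auth2}.
From cache2: component {cache2, lb1}.
From mq1: component {mq1}.
From web1: component {web1}.
From web3: component {web3}.
That's 5 components.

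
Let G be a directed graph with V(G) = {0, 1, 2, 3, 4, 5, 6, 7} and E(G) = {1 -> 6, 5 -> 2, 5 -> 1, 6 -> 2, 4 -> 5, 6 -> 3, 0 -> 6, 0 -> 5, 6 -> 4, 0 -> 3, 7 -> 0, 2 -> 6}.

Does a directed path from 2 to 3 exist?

Explore from 2.
Distance 1: reach 6.
Distance 2: reach 3, 4.
Found 3.

Yes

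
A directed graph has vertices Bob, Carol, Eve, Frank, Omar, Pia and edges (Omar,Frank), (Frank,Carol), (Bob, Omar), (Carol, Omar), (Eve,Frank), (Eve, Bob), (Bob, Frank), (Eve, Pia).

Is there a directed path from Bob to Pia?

No

Explore from Bob.
Distance 1: reach Frank, Omar.
Distance 2: reach Carol.
The search from Bob is exhausted; no directed path reaches Pia.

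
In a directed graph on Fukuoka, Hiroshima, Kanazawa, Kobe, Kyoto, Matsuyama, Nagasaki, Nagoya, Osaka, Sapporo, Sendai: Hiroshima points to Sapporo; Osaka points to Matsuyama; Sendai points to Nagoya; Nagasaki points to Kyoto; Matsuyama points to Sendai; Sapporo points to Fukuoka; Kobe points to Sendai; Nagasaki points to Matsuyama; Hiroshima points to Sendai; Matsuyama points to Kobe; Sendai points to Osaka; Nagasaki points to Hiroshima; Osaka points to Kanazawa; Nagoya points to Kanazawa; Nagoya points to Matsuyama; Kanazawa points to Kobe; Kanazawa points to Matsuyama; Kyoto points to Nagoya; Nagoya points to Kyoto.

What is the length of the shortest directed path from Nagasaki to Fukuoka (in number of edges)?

3

Distance 0: Nagasaki.
Distance 1: Hiroshima, Kyoto, Matsuyama.
Distance 2: Kobe, Nagoya, Sapporo, Sendai.
Distance 3: Fukuoka, Kanazawa, Osaka — contains Fukuoka.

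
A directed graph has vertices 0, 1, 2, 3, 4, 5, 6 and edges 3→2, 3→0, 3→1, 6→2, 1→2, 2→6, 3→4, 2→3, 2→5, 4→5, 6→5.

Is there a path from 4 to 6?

Explore from 4.
Distance 1: reach 5.
The search from 4 is exhausted; no directed path reaches 6.

No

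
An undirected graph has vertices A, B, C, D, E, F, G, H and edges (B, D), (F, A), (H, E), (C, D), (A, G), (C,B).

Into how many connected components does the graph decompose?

From A: component {A, F, G}.
From B: component {B, C, D}.
From E: component {E, H}.
That's 3 components.

3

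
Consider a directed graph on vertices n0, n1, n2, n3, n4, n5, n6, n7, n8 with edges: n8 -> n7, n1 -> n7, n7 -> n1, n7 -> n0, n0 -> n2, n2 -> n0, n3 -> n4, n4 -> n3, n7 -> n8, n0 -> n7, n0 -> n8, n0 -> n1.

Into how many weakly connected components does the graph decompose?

From n0: component {n0, n1, n2, n7, n8}.
From n3: component {n3, n4}.
From n5: component {n5}.
From n6: component {n6}.
That's 4 components.

4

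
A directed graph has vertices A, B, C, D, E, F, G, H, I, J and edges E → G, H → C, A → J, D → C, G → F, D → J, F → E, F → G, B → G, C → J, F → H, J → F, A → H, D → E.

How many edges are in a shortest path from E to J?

Distance 0: E.
Distance 1: G.
Distance 2: F.
Distance 3: H.
Distance 4: C.
Distance 5: J — contains J.

5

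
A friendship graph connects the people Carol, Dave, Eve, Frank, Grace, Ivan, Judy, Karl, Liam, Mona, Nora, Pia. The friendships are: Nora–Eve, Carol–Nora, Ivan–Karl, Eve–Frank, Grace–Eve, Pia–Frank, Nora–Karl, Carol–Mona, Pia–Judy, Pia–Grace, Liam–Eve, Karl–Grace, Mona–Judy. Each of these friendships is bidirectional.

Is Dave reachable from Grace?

Explore from Grace.
Distance 1: reach Eve, Karl, Pia.
Distance 2: reach Frank, Ivan, Judy, Liam, Nora.
Distance 3: reach Carol, Mona.
The search is exhausted without reaching Dave; it lies in a different component.

No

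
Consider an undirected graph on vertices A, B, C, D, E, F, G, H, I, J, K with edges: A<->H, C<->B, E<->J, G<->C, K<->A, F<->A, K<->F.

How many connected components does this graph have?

5

From A: component {A, F, H, K}.
From B: component {B, C, G}.
From D: component {D}.
From E: component {E, J}.
From I: component {I}.
That's 5 components.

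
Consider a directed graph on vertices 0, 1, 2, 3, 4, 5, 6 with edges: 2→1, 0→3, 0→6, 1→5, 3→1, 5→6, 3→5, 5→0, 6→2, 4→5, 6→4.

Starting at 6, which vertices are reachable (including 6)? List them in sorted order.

Start at 6.
Its neighbours: 2, 4.
Then their neighbours: 1, 5.
Then next layer: 0.
Then next layer: 3.
Every vertex is now reached.

0, 1, 2, 3, 4, 5, 6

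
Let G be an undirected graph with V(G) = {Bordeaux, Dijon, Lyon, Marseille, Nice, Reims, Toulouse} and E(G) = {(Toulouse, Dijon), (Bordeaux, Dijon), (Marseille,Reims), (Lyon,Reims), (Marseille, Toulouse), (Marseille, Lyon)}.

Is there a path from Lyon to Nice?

Explore from Lyon.
Distance 1: reach Marseille, Reims.
Distance 2: reach Toulouse.
Distance 3: reach Dijon.
Distance 4: reach Bordeaux.
The search is exhausted without reaching Nice; it lies in a different component.

No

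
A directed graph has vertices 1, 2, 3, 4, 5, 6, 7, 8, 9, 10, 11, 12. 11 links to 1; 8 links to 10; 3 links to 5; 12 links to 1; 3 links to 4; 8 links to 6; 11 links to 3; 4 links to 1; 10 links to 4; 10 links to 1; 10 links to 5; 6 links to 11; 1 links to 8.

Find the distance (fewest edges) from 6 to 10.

4

Distance 0: 6.
Distance 1: 11.
Distance 2: 1, 3.
Distance 3: 4, 5, 8.
Distance 4: 10 — contains 10.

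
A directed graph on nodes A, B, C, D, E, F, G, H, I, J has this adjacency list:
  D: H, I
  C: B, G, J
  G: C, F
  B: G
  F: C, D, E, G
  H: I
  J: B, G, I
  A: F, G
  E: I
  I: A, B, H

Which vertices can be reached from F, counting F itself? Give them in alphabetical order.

Start at F.
Its neighbours: C, D, E, G.
Then their neighbours: B, H, I, J.
Then next layer: A.
Every vertex is now reached.

A, B, C, D, E, F, G, H, I, J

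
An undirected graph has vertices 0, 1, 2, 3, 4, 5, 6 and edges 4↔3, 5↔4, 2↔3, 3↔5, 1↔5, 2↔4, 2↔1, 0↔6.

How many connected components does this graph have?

2

From 0: component {0, 6}.
From 1: component {1, 2, 3, 4, 5}.
That's 2 components.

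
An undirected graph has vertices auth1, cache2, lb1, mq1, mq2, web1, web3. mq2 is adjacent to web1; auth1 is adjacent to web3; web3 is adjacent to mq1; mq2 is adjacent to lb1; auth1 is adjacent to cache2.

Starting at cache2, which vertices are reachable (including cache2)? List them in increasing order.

Start at cache2.
Its neighbours: auth1.
Then their neighbours: web3.
Then next layer: mq1.
Nothing further is reachable.

auth1, cache2, mq1, web3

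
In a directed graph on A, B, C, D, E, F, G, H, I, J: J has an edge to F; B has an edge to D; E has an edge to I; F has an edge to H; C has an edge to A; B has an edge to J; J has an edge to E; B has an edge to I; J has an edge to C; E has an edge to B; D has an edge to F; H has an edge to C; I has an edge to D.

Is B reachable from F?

No

Explore from F.
Distance 1: reach H.
Distance 2: reach C.
Distance 3: reach A.
The search from F is exhausted; no directed path reaches B.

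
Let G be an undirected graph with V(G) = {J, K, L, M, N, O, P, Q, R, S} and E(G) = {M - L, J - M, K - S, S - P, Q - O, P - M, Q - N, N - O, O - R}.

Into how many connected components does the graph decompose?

2

From J: component {J, K, L, M, P, S}.
From N: component {N, O, Q, R}.
That's 2 components.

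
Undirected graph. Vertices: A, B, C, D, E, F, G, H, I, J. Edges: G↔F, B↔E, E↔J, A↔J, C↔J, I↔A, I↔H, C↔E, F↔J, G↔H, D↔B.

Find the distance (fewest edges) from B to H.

Distance 0: B.
Distance 1: D, E.
Distance 2: C, J.
Distance 3: A, F.
Distance 4: G, I.
Distance 5: H — contains H.

5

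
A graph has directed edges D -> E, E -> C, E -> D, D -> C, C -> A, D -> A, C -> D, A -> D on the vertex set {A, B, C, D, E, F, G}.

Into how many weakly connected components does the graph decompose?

4

From A: component {A, C, D, E}.
From B: component {B}.
From F: component {F}.
From G: component {G}.
That's 4 components.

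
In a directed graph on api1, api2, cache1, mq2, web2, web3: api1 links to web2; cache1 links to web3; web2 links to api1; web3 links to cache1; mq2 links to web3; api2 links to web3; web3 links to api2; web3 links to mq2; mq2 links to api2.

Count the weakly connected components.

From api1: component {api1, web2}.
From api2: component {api2, cache1, mq2, web3}.
That's 2 components.

2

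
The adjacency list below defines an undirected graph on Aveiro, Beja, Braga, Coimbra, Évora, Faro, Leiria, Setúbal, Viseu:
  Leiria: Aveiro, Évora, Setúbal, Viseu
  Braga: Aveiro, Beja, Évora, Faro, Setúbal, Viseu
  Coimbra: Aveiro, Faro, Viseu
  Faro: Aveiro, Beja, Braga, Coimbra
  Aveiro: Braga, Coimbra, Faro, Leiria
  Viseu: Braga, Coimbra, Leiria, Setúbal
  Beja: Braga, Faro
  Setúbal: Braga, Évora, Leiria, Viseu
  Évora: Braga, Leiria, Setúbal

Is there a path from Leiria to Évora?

Yes

Explore from Leiria.
Distance 1: reach Aveiro, Évora, Setúbal, Viseu.
Found Évora.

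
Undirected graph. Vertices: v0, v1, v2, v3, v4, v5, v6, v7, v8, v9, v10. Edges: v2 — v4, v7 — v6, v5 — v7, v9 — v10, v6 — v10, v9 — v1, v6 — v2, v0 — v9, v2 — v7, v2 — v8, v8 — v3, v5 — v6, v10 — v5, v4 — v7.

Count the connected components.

1

From v0: component {v0, v1, v2, v3, v4, v5, v6, v7, v8, v9, v10}.
That's 1 component.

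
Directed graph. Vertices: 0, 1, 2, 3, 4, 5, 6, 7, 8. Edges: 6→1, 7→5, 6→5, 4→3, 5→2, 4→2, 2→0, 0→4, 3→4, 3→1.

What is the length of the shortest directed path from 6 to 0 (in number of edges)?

3

Distance 0: 6.
Distance 1: 1, 5.
Distance 2: 2.
Distance 3: 0 — contains 0.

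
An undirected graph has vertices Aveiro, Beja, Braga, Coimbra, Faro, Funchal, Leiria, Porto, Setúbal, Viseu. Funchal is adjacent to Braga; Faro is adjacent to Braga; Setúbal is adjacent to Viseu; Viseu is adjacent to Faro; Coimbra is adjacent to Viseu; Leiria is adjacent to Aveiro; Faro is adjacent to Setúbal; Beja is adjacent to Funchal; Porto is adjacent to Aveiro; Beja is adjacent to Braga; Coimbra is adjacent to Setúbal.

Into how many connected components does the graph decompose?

From Aveiro: component {Aveiro, Leiria, Porto}.
From Beja: component {Beja, Braga, Coimbra, Faro, Funchal, Setúbal, Viseu}.
That's 2 components.

2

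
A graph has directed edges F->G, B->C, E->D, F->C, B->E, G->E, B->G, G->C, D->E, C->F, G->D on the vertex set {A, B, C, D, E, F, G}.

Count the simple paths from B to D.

5

B→C→F→G→D
B→C→F→G→E→D
B→E→D
B→G→D
B→G→E→D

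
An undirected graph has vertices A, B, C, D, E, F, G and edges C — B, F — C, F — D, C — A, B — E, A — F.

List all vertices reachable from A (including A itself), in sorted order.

Start at A.
Its neighbours: C, F.
Then their neighbours: B, D.
Then next layer: E.
Nothing further is reachable.

A, B, C, D, E, F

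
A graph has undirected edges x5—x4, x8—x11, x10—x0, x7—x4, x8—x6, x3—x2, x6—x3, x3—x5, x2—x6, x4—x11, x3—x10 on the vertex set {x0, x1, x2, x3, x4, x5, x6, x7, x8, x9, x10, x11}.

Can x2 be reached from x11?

Yes

Explore from x11.
Distance 1: reach x4, x8.
Distance 2: reach x5, x6, x7.
Distance 3: reach x2, x3.
Found x2.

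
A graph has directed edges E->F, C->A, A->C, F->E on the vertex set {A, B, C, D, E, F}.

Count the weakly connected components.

4

From A: component {A, C}.
From B: component {B}.
From D: component {D}.
From E: component {E, F}.
That's 4 components.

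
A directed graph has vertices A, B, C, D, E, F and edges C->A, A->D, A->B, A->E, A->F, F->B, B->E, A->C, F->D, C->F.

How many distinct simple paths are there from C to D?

C→A→D
C→A→F→D
C→F→D

3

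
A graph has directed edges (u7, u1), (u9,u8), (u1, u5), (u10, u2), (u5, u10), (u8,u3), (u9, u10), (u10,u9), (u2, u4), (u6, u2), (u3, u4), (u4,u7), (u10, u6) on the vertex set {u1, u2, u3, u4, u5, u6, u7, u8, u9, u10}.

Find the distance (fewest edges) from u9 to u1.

Distance 0: u9.
Distance 1: u8, u10.
Distance 2: u2, u3, u6.
Distance 3: u4.
Distance 4: u7.
Distance 5: u1 — contains u1.

5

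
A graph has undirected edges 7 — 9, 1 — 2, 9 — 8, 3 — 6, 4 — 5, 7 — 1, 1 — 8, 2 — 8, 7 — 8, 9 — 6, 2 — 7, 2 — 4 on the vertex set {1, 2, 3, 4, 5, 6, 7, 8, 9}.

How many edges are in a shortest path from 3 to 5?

Distance 0: 3.
Distance 1: 6.
Distance 2: 9.
Distance 3: 7, 8.
Distance 4: 1, 2.
Distance 5: 4.
Distance 6: 5 — contains 5.

6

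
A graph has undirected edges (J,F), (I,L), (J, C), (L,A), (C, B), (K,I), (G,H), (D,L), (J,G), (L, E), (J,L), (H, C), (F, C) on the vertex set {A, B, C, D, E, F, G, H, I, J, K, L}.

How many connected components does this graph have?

1

From A: component {A, B, C, D, E, F, G, H, I, J, K, L}.
That's 1 component.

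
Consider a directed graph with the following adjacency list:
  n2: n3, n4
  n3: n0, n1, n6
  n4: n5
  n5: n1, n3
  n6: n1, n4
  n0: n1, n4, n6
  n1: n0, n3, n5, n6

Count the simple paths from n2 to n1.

n2→n3→n0→n1
n2→n3→n0→n4→n5→n1
n2→n3→n0→n6→n1
n2→n3→n0→n6→n4→n5→n1
n2→n3→n1
n2→n3→n6→n1
n2→n3→n6→n4→n5→n1
n2→n4→n5→n1
n2→n4→n5→n3→n0→n1
n2→n4→n5→n3→n0→n6→n1
n2→n4→n5→n3→n1
n2→n4→n5→n3→n6→n1

12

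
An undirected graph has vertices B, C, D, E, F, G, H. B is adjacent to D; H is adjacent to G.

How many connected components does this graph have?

5

From B: component {B, D}.
From C: component {C}.
From E: component {E}.
From F: component {F}.
From G: component {G, H}.
That's 5 components.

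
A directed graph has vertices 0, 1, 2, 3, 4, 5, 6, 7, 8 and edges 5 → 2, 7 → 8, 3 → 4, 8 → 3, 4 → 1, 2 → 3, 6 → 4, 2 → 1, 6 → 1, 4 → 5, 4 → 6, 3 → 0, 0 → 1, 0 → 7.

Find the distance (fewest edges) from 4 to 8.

Distance 0: 4.
Distance 1: 1, 5, 6.
Distance 2: 2.
Distance 3: 3.
Distance 4: 0.
Distance 5: 7.
Distance 6: 8 — contains 8.

6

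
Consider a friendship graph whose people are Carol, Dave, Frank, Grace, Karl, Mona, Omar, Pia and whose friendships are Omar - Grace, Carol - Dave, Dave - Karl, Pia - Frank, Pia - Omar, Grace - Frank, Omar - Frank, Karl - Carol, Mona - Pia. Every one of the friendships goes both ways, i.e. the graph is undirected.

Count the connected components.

From Carol: component {Carol, Dave, Karl}.
From Frank: component {Frank, Grace, Mona, Omar, Pia}.
That's 2 components.

2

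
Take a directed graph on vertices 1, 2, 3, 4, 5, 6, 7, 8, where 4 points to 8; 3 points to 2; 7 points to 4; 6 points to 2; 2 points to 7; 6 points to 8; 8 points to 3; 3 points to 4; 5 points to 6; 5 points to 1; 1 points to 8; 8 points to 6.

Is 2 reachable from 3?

Explore from 3.
Distance 1: reach 2, 4.
Found 2.

Yes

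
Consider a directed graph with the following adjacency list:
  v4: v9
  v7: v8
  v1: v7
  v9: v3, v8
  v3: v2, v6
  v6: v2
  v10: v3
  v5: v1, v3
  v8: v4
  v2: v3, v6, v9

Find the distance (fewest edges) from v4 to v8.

Distance 0: v4.
Distance 1: v9.
Distance 2: v3, v8 — contains v8.

2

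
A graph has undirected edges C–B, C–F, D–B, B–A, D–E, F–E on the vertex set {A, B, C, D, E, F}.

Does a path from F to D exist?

Explore from F.
Distance 1: reach C, E.
Distance 2: reach B, D.
Found D.

Yes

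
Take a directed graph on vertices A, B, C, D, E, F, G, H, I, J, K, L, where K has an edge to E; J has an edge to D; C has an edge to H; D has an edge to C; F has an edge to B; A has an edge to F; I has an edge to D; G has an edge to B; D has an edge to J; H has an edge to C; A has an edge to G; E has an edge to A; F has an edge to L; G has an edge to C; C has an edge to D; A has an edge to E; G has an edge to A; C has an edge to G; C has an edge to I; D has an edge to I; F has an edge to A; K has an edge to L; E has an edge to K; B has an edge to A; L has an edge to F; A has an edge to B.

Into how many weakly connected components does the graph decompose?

1

From A: component {A, B, C, D, E, F, G, H, I, J, K, L}.
That's 1 component.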